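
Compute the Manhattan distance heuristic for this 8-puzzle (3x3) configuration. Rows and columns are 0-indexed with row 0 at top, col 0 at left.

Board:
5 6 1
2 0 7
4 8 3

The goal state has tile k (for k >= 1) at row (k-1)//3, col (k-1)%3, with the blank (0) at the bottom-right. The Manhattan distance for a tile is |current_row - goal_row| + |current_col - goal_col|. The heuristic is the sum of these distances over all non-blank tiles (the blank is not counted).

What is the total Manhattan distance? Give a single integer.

Tile 5: (0,0)->(1,1) = 2
Tile 6: (0,1)->(1,2) = 2
Tile 1: (0,2)->(0,0) = 2
Tile 2: (1,0)->(0,1) = 2
Tile 7: (1,2)->(2,0) = 3
Tile 4: (2,0)->(1,0) = 1
Tile 8: (2,1)->(2,1) = 0
Tile 3: (2,2)->(0,2) = 2
Sum: 2 + 2 + 2 + 2 + 3 + 1 + 0 + 2 = 14

Answer: 14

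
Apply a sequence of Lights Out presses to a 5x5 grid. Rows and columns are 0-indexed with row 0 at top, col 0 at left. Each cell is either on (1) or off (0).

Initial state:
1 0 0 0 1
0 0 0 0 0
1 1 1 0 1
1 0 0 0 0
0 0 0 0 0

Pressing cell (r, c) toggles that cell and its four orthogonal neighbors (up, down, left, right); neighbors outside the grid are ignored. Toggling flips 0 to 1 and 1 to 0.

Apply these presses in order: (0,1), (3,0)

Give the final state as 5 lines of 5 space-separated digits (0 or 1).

Answer: 0 1 1 0 1
0 1 0 0 0
0 1 1 0 1
0 1 0 0 0
1 0 0 0 0

Derivation:
After press 1 at (0,1):
0 1 1 0 1
0 1 0 0 0
1 1 1 0 1
1 0 0 0 0
0 0 0 0 0

After press 2 at (3,0):
0 1 1 0 1
0 1 0 0 0
0 1 1 0 1
0 1 0 0 0
1 0 0 0 0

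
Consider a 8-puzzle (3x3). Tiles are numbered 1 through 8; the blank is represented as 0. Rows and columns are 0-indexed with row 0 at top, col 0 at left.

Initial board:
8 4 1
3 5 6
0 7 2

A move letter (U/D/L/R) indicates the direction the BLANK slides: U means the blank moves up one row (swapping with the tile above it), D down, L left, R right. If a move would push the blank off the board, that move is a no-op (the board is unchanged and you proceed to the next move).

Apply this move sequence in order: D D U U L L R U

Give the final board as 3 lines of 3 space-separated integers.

After move 1 (D):
8 4 1
3 5 6
0 7 2

After move 2 (D):
8 4 1
3 5 6
0 7 2

After move 3 (U):
8 4 1
0 5 6
3 7 2

After move 4 (U):
0 4 1
8 5 6
3 7 2

After move 5 (L):
0 4 1
8 5 6
3 7 2

After move 6 (L):
0 4 1
8 5 6
3 7 2

After move 7 (R):
4 0 1
8 5 6
3 7 2

After move 8 (U):
4 0 1
8 5 6
3 7 2

Answer: 4 0 1
8 5 6
3 7 2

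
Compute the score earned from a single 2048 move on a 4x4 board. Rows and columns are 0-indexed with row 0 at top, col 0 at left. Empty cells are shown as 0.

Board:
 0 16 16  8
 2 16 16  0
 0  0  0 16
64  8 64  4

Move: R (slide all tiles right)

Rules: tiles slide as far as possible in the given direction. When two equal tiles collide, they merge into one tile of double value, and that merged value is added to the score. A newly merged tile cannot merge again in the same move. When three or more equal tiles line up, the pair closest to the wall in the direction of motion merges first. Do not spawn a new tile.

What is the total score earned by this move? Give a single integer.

Answer: 64

Derivation:
Slide right:
row 0: [0, 16, 16, 8] -> [0, 0, 32, 8]  score +32 (running 32)
row 1: [2, 16, 16, 0] -> [0, 0, 2, 32]  score +32 (running 64)
row 2: [0, 0, 0, 16] -> [0, 0, 0, 16]  score +0 (running 64)
row 3: [64, 8, 64, 4] -> [64, 8, 64, 4]  score +0 (running 64)
Board after move:
 0  0 32  8
 0  0  2 32
 0  0  0 16
64  8 64  4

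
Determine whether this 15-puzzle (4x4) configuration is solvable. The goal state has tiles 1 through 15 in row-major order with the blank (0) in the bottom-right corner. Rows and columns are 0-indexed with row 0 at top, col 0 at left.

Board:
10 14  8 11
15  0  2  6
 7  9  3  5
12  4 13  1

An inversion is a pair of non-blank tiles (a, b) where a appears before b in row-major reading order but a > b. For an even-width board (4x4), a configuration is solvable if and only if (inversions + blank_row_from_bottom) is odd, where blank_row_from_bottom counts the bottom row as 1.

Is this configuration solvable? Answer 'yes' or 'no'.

Inversions: 66
Blank is in row 1 (0-indexed from top), which is row 3 counting from the bottom (bottom = 1).
66 + 3 = 69, which is odd, so the puzzle is solvable.

Answer: yes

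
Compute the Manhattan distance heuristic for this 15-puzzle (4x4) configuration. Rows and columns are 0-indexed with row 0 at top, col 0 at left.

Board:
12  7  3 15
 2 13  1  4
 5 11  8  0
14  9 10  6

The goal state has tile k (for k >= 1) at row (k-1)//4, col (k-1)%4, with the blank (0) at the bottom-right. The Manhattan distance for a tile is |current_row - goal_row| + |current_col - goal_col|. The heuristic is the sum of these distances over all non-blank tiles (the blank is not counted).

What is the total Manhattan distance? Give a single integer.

Answer: 33

Derivation:
Tile 12: (0,0)->(2,3) = 5
Tile 7: (0,1)->(1,2) = 2
Tile 3: (0,2)->(0,2) = 0
Tile 15: (0,3)->(3,2) = 4
Tile 2: (1,0)->(0,1) = 2
Tile 13: (1,1)->(3,0) = 3
Tile 1: (1,2)->(0,0) = 3
Tile 4: (1,3)->(0,3) = 1
Tile 5: (2,0)->(1,0) = 1
Tile 11: (2,1)->(2,2) = 1
Tile 8: (2,2)->(1,3) = 2
Tile 14: (3,0)->(3,1) = 1
Tile 9: (3,1)->(2,0) = 2
Tile 10: (3,2)->(2,1) = 2
Tile 6: (3,3)->(1,1) = 4
Sum: 5 + 2 + 0 + 4 + 2 + 3 + 3 + 1 + 1 + 1 + 2 + 1 + 2 + 2 + 4 = 33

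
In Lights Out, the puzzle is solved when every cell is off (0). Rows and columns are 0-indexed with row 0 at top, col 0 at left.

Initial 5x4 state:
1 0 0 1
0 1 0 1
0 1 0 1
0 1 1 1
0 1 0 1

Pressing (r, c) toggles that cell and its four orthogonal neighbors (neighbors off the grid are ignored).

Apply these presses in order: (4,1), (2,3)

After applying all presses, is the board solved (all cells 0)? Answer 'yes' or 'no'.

Answer: no

Derivation:
After press 1 at (4,1):
1 0 0 1
0 1 0 1
0 1 0 1
0 0 1 1
1 0 1 1

After press 2 at (2,3):
1 0 0 1
0 1 0 0
0 1 1 0
0 0 1 0
1 0 1 1

Lights still on: 9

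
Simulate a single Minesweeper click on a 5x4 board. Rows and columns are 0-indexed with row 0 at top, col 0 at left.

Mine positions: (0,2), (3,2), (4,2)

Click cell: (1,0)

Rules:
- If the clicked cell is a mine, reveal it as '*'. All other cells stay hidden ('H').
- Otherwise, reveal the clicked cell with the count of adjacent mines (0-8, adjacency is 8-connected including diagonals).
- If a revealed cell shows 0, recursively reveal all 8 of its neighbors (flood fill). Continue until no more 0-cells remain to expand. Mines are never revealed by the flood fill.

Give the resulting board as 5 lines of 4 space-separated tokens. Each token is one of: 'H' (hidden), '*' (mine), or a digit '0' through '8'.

0 1 H H
0 1 H H
0 1 H H
0 2 H H
0 2 H H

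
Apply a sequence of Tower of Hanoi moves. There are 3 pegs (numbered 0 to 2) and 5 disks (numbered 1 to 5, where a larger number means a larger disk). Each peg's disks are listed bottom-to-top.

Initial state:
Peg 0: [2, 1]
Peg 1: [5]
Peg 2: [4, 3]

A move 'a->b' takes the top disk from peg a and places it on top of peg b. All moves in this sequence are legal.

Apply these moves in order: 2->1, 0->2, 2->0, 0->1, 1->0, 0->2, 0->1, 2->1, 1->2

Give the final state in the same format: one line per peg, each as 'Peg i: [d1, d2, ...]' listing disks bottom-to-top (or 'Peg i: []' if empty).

Answer: Peg 0: []
Peg 1: [5, 3, 2]
Peg 2: [4, 1]

Derivation:
After move 1 (2->1):
Peg 0: [2, 1]
Peg 1: [5, 3]
Peg 2: [4]

After move 2 (0->2):
Peg 0: [2]
Peg 1: [5, 3]
Peg 2: [4, 1]

After move 3 (2->0):
Peg 0: [2, 1]
Peg 1: [5, 3]
Peg 2: [4]

After move 4 (0->1):
Peg 0: [2]
Peg 1: [5, 3, 1]
Peg 2: [4]

After move 5 (1->0):
Peg 0: [2, 1]
Peg 1: [5, 3]
Peg 2: [4]

After move 6 (0->2):
Peg 0: [2]
Peg 1: [5, 3]
Peg 2: [4, 1]

After move 7 (0->1):
Peg 0: []
Peg 1: [5, 3, 2]
Peg 2: [4, 1]

After move 8 (2->1):
Peg 0: []
Peg 1: [5, 3, 2, 1]
Peg 2: [4]

After move 9 (1->2):
Peg 0: []
Peg 1: [5, 3, 2]
Peg 2: [4, 1]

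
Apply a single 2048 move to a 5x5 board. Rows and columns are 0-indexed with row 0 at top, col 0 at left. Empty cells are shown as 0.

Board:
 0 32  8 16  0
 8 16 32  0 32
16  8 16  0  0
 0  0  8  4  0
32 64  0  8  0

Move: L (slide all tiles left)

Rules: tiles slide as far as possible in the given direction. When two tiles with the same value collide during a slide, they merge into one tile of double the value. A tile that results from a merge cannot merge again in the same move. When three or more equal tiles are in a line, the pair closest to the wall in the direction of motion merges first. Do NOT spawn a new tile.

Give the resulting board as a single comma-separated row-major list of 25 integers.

Slide left:
row 0: [0, 32, 8, 16, 0] -> [32, 8, 16, 0, 0]
row 1: [8, 16, 32, 0, 32] -> [8, 16, 64, 0, 0]
row 2: [16, 8, 16, 0, 0] -> [16, 8, 16, 0, 0]
row 3: [0, 0, 8, 4, 0] -> [8, 4, 0, 0, 0]
row 4: [32, 64, 0, 8, 0] -> [32, 64, 8, 0, 0]

Answer: 32, 8, 16, 0, 0, 8, 16, 64, 0, 0, 16, 8, 16, 0, 0, 8, 4, 0, 0, 0, 32, 64, 8, 0, 0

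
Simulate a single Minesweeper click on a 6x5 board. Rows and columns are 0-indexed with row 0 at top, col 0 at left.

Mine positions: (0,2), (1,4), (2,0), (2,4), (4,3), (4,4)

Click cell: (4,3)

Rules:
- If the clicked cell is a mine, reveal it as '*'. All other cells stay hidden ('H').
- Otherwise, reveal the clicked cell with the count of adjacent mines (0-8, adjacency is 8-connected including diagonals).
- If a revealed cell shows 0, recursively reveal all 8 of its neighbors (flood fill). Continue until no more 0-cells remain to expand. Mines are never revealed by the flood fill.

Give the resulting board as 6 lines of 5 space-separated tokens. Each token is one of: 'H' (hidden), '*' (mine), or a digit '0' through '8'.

H H H H H
H H H H H
H H H H H
H H H H H
H H H * H
H H H H H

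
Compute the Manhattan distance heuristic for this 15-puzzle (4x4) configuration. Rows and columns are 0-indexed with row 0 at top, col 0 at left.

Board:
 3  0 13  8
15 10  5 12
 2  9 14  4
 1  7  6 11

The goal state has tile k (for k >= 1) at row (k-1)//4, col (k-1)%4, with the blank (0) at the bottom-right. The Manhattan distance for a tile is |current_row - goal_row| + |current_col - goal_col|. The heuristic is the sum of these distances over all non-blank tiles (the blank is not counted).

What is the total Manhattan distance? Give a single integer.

Answer: 35

Derivation:
Tile 3: at (0,0), goal (0,2), distance |0-0|+|0-2| = 2
Tile 13: at (0,2), goal (3,0), distance |0-3|+|2-0| = 5
Tile 8: at (0,3), goal (1,3), distance |0-1|+|3-3| = 1
Tile 15: at (1,0), goal (3,2), distance |1-3|+|0-2| = 4
Tile 10: at (1,1), goal (2,1), distance |1-2|+|1-1| = 1
Tile 5: at (1,2), goal (1,0), distance |1-1|+|2-0| = 2
Tile 12: at (1,3), goal (2,3), distance |1-2|+|3-3| = 1
Tile 2: at (2,0), goal (0,1), distance |2-0|+|0-1| = 3
Tile 9: at (2,1), goal (2,0), distance |2-2|+|1-0| = 1
Tile 14: at (2,2), goal (3,1), distance |2-3|+|2-1| = 2
Tile 4: at (2,3), goal (0,3), distance |2-0|+|3-3| = 2
Tile 1: at (3,0), goal (0,0), distance |3-0|+|0-0| = 3
Tile 7: at (3,1), goal (1,2), distance |3-1|+|1-2| = 3
Tile 6: at (3,2), goal (1,1), distance |3-1|+|2-1| = 3
Tile 11: at (3,3), goal (2,2), distance |3-2|+|3-2| = 2
Sum: 2 + 5 + 1 + 4 + 1 + 2 + 1 + 3 + 1 + 2 + 2 + 3 + 3 + 3 + 2 = 35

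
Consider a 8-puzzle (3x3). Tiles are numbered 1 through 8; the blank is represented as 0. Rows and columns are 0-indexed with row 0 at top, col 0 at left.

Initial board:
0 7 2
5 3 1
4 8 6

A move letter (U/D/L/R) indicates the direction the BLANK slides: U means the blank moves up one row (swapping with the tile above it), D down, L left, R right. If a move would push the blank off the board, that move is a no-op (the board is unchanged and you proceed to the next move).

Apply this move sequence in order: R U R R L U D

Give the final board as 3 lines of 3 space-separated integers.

Answer: 7 3 2
5 0 1
4 8 6

Derivation:
After move 1 (R):
7 0 2
5 3 1
4 8 6

After move 2 (U):
7 0 2
5 3 1
4 8 6

After move 3 (R):
7 2 0
5 3 1
4 8 6

After move 4 (R):
7 2 0
5 3 1
4 8 6

After move 5 (L):
7 0 2
5 3 1
4 8 6

After move 6 (U):
7 0 2
5 3 1
4 8 6

After move 7 (D):
7 3 2
5 0 1
4 8 6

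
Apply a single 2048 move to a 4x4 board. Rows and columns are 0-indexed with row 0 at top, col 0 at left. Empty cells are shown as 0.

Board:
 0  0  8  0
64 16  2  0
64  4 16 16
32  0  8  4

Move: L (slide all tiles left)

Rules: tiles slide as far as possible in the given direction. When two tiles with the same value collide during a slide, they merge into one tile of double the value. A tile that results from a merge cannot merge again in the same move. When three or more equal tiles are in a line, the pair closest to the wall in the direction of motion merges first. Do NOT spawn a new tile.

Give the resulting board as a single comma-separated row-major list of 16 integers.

Slide left:
row 0: [0, 0, 8, 0] -> [8, 0, 0, 0]
row 1: [64, 16, 2, 0] -> [64, 16, 2, 0]
row 2: [64, 4, 16, 16] -> [64, 4, 32, 0]
row 3: [32, 0, 8, 4] -> [32, 8, 4, 0]

Answer: 8, 0, 0, 0, 64, 16, 2, 0, 64, 4, 32, 0, 32, 8, 4, 0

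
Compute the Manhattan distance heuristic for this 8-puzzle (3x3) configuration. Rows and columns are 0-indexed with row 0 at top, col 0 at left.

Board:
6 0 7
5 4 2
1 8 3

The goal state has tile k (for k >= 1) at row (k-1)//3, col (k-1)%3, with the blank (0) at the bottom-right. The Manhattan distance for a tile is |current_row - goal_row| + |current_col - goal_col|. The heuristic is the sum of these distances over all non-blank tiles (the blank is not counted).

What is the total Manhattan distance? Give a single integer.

Tile 6: (0,0)->(1,2) = 3
Tile 7: (0,2)->(2,0) = 4
Tile 5: (1,0)->(1,1) = 1
Tile 4: (1,1)->(1,0) = 1
Tile 2: (1,2)->(0,1) = 2
Tile 1: (2,0)->(0,0) = 2
Tile 8: (2,1)->(2,1) = 0
Tile 3: (2,2)->(0,2) = 2
Sum: 3 + 4 + 1 + 1 + 2 + 2 + 0 + 2 = 15

Answer: 15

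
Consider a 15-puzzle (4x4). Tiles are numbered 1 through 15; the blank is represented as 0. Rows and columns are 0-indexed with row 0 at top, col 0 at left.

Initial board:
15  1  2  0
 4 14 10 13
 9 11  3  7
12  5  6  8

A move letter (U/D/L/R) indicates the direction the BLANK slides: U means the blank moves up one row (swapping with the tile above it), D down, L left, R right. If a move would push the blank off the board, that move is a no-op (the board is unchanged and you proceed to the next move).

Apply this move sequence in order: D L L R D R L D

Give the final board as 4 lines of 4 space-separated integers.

Answer: 15  1  2 13
 4 14  3 10
 9 11  6  7
12  5  0  8

Derivation:
After move 1 (D):
15  1  2 13
 4 14 10  0
 9 11  3  7
12  5  6  8

After move 2 (L):
15  1  2 13
 4 14  0 10
 9 11  3  7
12  5  6  8

After move 3 (L):
15  1  2 13
 4  0 14 10
 9 11  3  7
12  5  6  8

After move 4 (R):
15  1  2 13
 4 14  0 10
 9 11  3  7
12  5  6  8

After move 5 (D):
15  1  2 13
 4 14  3 10
 9 11  0  7
12  5  6  8

After move 6 (R):
15  1  2 13
 4 14  3 10
 9 11  7  0
12  5  6  8

After move 7 (L):
15  1  2 13
 4 14  3 10
 9 11  0  7
12  5  6  8

After move 8 (D):
15  1  2 13
 4 14  3 10
 9 11  6  7
12  5  0  8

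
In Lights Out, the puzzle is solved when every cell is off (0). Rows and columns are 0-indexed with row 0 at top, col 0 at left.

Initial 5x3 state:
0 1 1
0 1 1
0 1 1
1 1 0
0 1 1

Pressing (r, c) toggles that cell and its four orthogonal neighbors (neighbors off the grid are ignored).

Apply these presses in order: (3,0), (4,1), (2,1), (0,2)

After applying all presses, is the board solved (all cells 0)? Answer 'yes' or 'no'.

After press 1 at (3,0):
0 1 1
0 1 1
1 1 1
0 0 0
1 1 1

After press 2 at (4,1):
0 1 1
0 1 1
1 1 1
0 1 0
0 0 0

After press 3 at (2,1):
0 1 1
0 0 1
0 0 0
0 0 0
0 0 0

After press 4 at (0,2):
0 0 0
0 0 0
0 0 0
0 0 0
0 0 0

Lights still on: 0

Answer: yes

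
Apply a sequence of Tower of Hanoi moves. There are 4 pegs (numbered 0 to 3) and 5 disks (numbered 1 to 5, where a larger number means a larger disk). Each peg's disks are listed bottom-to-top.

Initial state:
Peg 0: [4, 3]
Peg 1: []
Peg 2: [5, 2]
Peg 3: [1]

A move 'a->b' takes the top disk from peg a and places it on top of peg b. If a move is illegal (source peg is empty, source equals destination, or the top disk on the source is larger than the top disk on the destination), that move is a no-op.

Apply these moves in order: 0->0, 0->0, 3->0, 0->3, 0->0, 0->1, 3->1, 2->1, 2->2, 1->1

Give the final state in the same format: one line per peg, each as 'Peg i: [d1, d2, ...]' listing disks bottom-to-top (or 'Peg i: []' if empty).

Answer: Peg 0: [4]
Peg 1: [3, 1]
Peg 2: [5, 2]
Peg 3: []

Derivation:
After move 1 (0->0):
Peg 0: [4, 3]
Peg 1: []
Peg 2: [5, 2]
Peg 3: [1]

After move 2 (0->0):
Peg 0: [4, 3]
Peg 1: []
Peg 2: [5, 2]
Peg 3: [1]

After move 3 (3->0):
Peg 0: [4, 3, 1]
Peg 1: []
Peg 2: [5, 2]
Peg 3: []

After move 4 (0->3):
Peg 0: [4, 3]
Peg 1: []
Peg 2: [5, 2]
Peg 3: [1]

After move 5 (0->0):
Peg 0: [4, 3]
Peg 1: []
Peg 2: [5, 2]
Peg 3: [1]

After move 6 (0->1):
Peg 0: [4]
Peg 1: [3]
Peg 2: [5, 2]
Peg 3: [1]

After move 7 (3->1):
Peg 0: [4]
Peg 1: [3, 1]
Peg 2: [5, 2]
Peg 3: []

After move 8 (2->1):
Peg 0: [4]
Peg 1: [3, 1]
Peg 2: [5, 2]
Peg 3: []

After move 9 (2->2):
Peg 0: [4]
Peg 1: [3, 1]
Peg 2: [5, 2]
Peg 3: []

After move 10 (1->1):
Peg 0: [4]
Peg 1: [3, 1]
Peg 2: [5, 2]
Peg 3: []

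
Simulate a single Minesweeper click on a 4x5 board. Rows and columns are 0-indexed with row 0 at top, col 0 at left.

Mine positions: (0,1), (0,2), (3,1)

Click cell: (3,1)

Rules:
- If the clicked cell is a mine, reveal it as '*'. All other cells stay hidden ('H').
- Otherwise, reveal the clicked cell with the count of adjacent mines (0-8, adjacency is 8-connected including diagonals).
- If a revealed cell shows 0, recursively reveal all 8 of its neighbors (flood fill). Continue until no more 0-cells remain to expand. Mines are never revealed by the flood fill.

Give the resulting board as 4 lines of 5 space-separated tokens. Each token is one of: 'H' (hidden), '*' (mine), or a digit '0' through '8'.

H H H H H
H H H H H
H H H H H
H * H H H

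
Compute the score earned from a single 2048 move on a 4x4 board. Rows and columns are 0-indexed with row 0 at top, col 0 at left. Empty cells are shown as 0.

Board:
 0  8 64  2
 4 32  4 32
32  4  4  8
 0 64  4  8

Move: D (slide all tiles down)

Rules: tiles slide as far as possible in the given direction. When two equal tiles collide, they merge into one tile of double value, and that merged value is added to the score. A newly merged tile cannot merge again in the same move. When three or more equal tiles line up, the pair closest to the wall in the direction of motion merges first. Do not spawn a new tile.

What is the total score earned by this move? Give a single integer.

Answer: 24

Derivation:
Slide down:
col 0: [0, 4, 32, 0] -> [0, 0, 4, 32]  score +0 (running 0)
col 1: [8, 32, 4, 64] -> [8, 32, 4, 64]  score +0 (running 0)
col 2: [64, 4, 4, 4] -> [0, 64, 4, 8]  score +8 (running 8)
col 3: [2, 32, 8, 8] -> [0, 2, 32, 16]  score +16 (running 24)
Board after move:
 0  8  0  0
 0 32 64  2
 4  4  4 32
32 64  8 16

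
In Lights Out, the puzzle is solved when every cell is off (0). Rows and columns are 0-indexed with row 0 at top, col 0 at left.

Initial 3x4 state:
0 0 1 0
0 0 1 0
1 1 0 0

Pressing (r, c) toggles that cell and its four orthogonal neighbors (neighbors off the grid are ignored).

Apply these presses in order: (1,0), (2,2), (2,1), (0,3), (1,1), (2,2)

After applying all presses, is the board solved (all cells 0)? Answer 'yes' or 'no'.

Answer: no

Derivation:
After press 1 at (1,0):
1 0 1 0
1 1 1 0
0 1 0 0

After press 2 at (2,2):
1 0 1 0
1 1 0 0
0 0 1 1

After press 3 at (2,1):
1 0 1 0
1 0 0 0
1 1 0 1

After press 4 at (0,3):
1 0 0 1
1 0 0 1
1 1 0 1

After press 5 at (1,1):
1 1 0 1
0 1 1 1
1 0 0 1

After press 6 at (2,2):
1 1 0 1
0 1 0 1
1 1 1 0

Lights still on: 8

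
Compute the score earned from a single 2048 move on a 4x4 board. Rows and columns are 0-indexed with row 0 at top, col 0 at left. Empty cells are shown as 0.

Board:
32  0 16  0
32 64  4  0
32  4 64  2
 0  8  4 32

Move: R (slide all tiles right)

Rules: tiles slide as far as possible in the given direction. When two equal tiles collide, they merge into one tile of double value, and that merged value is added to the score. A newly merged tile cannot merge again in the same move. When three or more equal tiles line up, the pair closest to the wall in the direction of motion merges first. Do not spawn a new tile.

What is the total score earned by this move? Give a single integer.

Answer: 0

Derivation:
Slide right:
row 0: [32, 0, 16, 0] -> [0, 0, 32, 16]  score +0 (running 0)
row 1: [32, 64, 4, 0] -> [0, 32, 64, 4]  score +0 (running 0)
row 2: [32, 4, 64, 2] -> [32, 4, 64, 2]  score +0 (running 0)
row 3: [0, 8, 4, 32] -> [0, 8, 4, 32]  score +0 (running 0)
Board after move:
 0  0 32 16
 0 32 64  4
32  4 64  2
 0  8  4 32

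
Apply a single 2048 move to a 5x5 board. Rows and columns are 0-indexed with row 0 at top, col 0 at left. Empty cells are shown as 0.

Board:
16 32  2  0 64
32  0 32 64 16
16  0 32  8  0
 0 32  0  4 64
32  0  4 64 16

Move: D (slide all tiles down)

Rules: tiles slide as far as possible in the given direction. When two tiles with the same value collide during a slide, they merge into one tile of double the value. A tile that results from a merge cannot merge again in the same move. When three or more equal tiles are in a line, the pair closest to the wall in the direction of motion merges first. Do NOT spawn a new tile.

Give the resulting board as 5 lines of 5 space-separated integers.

Answer:  0  0  0  0  0
16  0  0 64 64
32  0  2  8 16
16  0 64  4 64
32 64  4 64 16

Derivation:
Slide down:
col 0: [16, 32, 16, 0, 32] -> [0, 16, 32, 16, 32]
col 1: [32, 0, 0, 32, 0] -> [0, 0, 0, 0, 64]
col 2: [2, 32, 32, 0, 4] -> [0, 0, 2, 64, 4]
col 3: [0, 64, 8, 4, 64] -> [0, 64, 8, 4, 64]
col 4: [64, 16, 0, 64, 16] -> [0, 64, 16, 64, 16]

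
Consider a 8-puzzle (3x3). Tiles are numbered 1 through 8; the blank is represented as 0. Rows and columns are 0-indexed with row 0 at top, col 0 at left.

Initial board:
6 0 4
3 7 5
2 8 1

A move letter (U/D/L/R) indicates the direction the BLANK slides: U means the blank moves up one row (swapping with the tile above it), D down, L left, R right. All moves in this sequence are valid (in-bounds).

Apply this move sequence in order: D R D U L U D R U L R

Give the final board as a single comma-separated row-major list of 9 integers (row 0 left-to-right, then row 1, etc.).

Answer: 6, 7, 0, 3, 5, 4, 2, 8, 1

Derivation:
After move 1 (D):
6 7 4
3 0 5
2 8 1

After move 2 (R):
6 7 4
3 5 0
2 8 1

After move 3 (D):
6 7 4
3 5 1
2 8 0

After move 4 (U):
6 7 4
3 5 0
2 8 1

After move 5 (L):
6 7 4
3 0 5
2 8 1

After move 6 (U):
6 0 4
3 7 5
2 8 1

After move 7 (D):
6 7 4
3 0 5
2 8 1

After move 8 (R):
6 7 4
3 5 0
2 8 1

After move 9 (U):
6 7 0
3 5 4
2 8 1

After move 10 (L):
6 0 7
3 5 4
2 8 1

After move 11 (R):
6 7 0
3 5 4
2 8 1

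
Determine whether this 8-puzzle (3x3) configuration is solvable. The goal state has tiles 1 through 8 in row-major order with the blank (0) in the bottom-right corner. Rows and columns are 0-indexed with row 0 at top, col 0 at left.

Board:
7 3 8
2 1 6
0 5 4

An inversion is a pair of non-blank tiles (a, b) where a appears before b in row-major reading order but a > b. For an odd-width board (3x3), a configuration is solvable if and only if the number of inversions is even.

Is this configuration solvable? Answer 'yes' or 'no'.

Answer: no

Derivation:
Inversions (pairs i<j in row-major order where tile[i] > tile[j] > 0): 17
17 is odd, so the puzzle is not solvable.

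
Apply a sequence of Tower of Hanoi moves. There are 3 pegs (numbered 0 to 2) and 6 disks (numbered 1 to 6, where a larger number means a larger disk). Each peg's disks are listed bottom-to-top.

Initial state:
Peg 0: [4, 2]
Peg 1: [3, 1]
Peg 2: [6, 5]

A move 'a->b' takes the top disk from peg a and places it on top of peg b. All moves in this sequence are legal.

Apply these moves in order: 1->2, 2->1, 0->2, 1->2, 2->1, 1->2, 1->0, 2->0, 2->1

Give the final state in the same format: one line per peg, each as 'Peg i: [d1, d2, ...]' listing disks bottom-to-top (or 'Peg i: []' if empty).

After move 1 (1->2):
Peg 0: [4, 2]
Peg 1: [3]
Peg 2: [6, 5, 1]

After move 2 (2->1):
Peg 0: [4, 2]
Peg 1: [3, 1]
Peg 2: [6, 5]

After move 3 (0->2):
Peg 0: [4]
Peg 1: [3, 1]
Peg 2: [6, 5, 2]

After move 4 (1->2):
Peg 0: [4]
Peg 1: [3]
Peg 2: [6, 5, 2, 1]

After move 5 (2->1):
Peg 0: [4]
Peg 1: [3, 1]
Peg 2: [6, 5, 2]

After move 6 (1->2):
Peg 0: [4]
Peg 1: [3]
Peg 2: [6, 5, 2, 1]

After move 7 (1->0):
Peg 0: [4, 3]
Peg 1: []
Peg 2: [6, 5, 2, 1]

After move 8 (2->0):
Peg 0: [4, 3, 1]
Peg 1: []
Peg 2: [6, 5, 2]

After move 9 (2->1):
Peg 0: [4, 3, 1]
Peg 1: [2]
Peg 2: [6, 5]

Answer: Peg 0: [4, 3, 1]
Peg 1: [2]
Peg 2: [6, 5]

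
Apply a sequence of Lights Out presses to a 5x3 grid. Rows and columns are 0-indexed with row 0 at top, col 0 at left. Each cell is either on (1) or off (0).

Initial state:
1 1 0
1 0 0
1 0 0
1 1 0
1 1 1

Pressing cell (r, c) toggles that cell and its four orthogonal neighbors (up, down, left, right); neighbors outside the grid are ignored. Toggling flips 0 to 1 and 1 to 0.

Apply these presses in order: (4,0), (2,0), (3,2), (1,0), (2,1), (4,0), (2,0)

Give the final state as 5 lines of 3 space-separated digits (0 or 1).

After press 1 at (4,0):
1 1 0
1 0 0
1 0 0
0 1 0
0 0 1

After press 2 at (2,0):
1 1 0
0 0 0
0 1 0
1 1 0
0 0 1

After press 3 at (3,2):
1 1 0
0 0 0
0 1 1
1 0 1
0 0 0

After press 4 at (1,0):
0 1 0
1 1 0
1 1 1
1 0 1
0 0 0

After press 5 at (2,1):
0 1 0
1 0 0
0 0 0
1 1 1
0 0 0

After press 6 at (4,0):
0 1 0
1 0 0
0 0 0
0 1 1
1 1 0

After press 7 at (2,0):
0 1 0
0 0 0
1 1 0
1 1 1
1 1 0

Answer: 0 1 0
0 0 0
1 1 0
1 1 1
1 1 0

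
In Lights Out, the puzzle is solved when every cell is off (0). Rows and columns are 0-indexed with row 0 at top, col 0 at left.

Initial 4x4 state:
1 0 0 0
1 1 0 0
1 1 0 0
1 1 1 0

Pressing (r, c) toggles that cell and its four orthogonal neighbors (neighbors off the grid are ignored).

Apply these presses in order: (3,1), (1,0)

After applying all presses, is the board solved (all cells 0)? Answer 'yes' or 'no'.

Answer: yes

Derivation:
After press 1 at (3,1):
1 0 0 0
1 1 0 0
1 0 0 0
0 0 0 0

After press 2 at (1,0):
0 0 0 0
0 0 0 0
0 0 0 0
0 0 0 0

Lights still on: 0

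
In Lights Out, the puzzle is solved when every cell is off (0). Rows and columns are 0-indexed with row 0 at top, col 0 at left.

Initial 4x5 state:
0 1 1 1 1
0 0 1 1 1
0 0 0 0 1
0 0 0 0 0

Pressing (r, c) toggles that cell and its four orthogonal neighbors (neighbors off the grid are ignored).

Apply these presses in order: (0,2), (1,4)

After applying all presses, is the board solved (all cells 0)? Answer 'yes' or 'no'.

Answer: yes

Derivation:
After press 1 at (0,2):
0 0 0 0 1
0 0 0 1 1
0 0 0 0 1
0 0 0 0 0

After press 2 at (1,4):
0 0 0 0 0
0 0 0 0 0
0 0 0 0 0
0 0 0 0 0

Lights still on: 0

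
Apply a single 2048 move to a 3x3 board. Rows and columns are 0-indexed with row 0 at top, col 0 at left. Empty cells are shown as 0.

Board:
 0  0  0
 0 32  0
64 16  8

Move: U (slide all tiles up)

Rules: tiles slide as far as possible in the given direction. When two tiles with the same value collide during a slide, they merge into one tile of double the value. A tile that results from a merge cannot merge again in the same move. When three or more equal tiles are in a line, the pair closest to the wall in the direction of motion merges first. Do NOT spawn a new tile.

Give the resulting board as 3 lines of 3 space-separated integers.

Slide up:
col 0: [0, 0, 64] -> [64, 0, 0]
col 1: [0, 32, 16] -> [32, 16, 0]
col 2: [0, 0, 8] -> [8, 0, 0]

Answer: 64 32  8
 0 16  0
 0  0  0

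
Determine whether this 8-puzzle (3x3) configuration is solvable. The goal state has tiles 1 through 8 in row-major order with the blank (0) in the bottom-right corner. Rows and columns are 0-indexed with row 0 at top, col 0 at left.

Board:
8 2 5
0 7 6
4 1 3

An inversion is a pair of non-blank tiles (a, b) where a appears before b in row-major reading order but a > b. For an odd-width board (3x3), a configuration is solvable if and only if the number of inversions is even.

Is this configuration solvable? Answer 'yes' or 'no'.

Inversions (pairs i<j in row-major order where tile[i] > tile[j] > 0): 20
20 is even, so the puzzle is solvable.

Answer: yes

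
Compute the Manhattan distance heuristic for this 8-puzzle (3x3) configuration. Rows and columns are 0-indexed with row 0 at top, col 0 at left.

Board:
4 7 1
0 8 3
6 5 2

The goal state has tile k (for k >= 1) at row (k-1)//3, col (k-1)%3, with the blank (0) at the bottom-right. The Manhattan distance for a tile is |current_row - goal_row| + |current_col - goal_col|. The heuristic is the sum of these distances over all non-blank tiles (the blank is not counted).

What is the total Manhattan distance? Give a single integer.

Tile 4: at (0,0), goal (1,0), distance |0-1|+|0-0| = 1
Tile 7: at (0,1), goal (2,0), distance |0-2|+|1-0| = 3
Tile 1: at (0,2), goal (0,0), distance |0-0|+|2-0| = 2
Tile 8: at (1,1), goal (2,1), distance |1-2|+|1-1| = 1
Tile 3: at (1,2), goal (0,2), distance |1-0|+|2-2| = 1
Tile 6: at (2,0), goal (1,2), distance |2-1|+|0-2| = 3
Tile 5: at (2,1), goal (1,1), distance |2-1|+|1-1| = 1
Tile 2: at (2,2), goal (0,1), distance |2-0|+|2-1| = 3
Sum: 1 + 3 + 2 + 1 + 1 + 3 + 1 + 3 = 15

Answer: 15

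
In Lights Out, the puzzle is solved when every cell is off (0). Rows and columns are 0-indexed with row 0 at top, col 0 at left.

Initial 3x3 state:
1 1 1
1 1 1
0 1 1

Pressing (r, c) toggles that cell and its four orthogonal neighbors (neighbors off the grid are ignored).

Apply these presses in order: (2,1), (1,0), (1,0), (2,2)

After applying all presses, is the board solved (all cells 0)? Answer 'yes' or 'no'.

Answer: no

Derivation:
After press 1 at (2,1):
1 1 1
1 0 1
1 0 0

After press 2 at (1,0):
0 1 1
0 1 1
0 0 0

After press 3 at (1,0):
1 1 1
1 0 1
1 0 0

After press 4 at (2,2):
1 1 1
1 0 0
1 1 1

Lights still on: 7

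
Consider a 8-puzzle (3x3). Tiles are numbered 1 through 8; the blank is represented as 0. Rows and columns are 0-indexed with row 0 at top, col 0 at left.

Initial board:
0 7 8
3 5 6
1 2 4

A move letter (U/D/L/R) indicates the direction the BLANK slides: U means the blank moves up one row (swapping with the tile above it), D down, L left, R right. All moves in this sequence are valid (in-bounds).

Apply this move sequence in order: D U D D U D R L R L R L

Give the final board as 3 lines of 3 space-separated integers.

After move 1 (D):
3 7 8
0 5 6
1 2 4

After move 2 (U):
0 7 8
3 5 6
1 2 4

After move 3 (D):
3 7 8
0 5 6
1 2 4

After move 4 (D):
3 7 8
1 5 6
0 2 4

After move 5 (U):
3 7 8
0 5 6
1 2 4

After move 6 (D):
3 7 8
1 5 6
0 2 4

After move 7 (R):
3 7 8
1 5 6
2 0 4

After move 8 (L):
3 7 8
1 5 6
0 2 4

After move 9 (R):
3 7 8
1 5 6
2 0 4

After move 10 (L):
3 7 8
1 5 6
0 2 4

After move 11 (R):
3 7 8
1 5 6
2 0 4

After move 12 (L):
3 7 8
1 5 6
0 2 4

Answer: 3 7 8
1 5 6
0 2 4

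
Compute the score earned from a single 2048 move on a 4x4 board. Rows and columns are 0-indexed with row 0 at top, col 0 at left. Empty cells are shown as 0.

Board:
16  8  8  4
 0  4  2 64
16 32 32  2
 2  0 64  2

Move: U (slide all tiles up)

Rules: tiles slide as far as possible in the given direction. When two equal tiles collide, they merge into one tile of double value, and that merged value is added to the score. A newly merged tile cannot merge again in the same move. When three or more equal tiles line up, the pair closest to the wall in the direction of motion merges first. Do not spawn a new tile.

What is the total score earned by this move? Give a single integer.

Slide up:
col 0: [16, 0, 16, 2] -> [32, 2, 0, 0]  score +32 (running 32)
col 1: [8, 4, 32, 0] -> [8, 4, 32, 0]  score +0 (running 32)
col 2: [8, 2, 32, 64] -> [8, 2, 32, 64]  score +0 (running 32)
col 3: [4, 64, 2, 2] -> [4, 64, 4, 0]  score +4 (running 36)
Board after move:
32  8  8  4
 2  4  2 64
 0 32 32  4
 0  0 64  0

Answer: 36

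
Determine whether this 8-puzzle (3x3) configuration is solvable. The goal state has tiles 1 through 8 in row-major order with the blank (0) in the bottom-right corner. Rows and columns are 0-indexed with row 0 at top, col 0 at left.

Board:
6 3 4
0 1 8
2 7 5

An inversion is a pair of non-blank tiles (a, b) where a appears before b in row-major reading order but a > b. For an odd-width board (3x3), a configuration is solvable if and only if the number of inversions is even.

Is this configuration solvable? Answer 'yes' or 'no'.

Answer: no

Derivation:
Inversions (pairs i<j in row-major order where tile[i] > tile[j] > 0): 13
13 is odd, so the puzzle is not solvable.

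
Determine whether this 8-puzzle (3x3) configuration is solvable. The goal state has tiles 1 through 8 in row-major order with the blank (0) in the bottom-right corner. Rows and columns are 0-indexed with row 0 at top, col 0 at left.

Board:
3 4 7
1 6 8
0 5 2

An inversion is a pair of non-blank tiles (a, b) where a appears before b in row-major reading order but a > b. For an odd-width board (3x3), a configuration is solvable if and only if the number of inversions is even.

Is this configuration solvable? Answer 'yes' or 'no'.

Answer: no

Derivation:
Inversions (pairs i<j in row-major order where tile[i] > tile[j] > 0): 13
13 is odd, so the puzzle is not solvable.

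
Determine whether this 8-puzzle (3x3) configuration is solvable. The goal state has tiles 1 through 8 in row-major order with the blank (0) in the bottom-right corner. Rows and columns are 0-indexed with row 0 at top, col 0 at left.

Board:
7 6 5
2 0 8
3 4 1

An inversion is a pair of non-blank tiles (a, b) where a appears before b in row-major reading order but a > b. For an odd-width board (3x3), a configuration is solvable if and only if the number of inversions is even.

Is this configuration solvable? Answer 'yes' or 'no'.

Answer: no

Derivation:
Inversions (pairs i<j in row-major order where tile[i] > tile[j] > 0): 21
21 is odd, so the puzzle is not solvable.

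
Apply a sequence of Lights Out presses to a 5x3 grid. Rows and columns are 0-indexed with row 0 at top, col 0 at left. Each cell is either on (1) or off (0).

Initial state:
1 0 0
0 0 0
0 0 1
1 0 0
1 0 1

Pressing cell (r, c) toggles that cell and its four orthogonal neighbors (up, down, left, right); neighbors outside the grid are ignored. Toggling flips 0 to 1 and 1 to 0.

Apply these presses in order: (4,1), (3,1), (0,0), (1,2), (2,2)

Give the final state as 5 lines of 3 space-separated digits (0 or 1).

Answer: 0 1 1
1 1 0
0 0 1
0 0 0
0 0 0

Derivation:
After press 1 at (4,1):
1 0 0
0 0 0
0 0 1
1 1 0
0 1 0

After press 2 at (3,1):
1 0 0
0 0 0
0 1 1
0 0 1
0 0 0

After press 3 at (0,0):
0 1 0
1 0 0
0 1 1
0 0 1
0 0 0

After press 4 at (1,2):
0 1 1
1 1 1
0 1 0
0 0 1
0 0 0

After press 5 at (2,2):
0 1 1
1 1 0
0 0 1
0 0 0
0 0 0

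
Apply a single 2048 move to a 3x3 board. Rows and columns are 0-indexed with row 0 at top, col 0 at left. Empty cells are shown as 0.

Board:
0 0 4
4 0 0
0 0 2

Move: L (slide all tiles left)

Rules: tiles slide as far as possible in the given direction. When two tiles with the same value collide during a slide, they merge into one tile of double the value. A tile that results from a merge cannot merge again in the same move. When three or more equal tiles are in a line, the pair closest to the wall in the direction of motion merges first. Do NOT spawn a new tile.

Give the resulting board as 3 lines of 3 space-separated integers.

Answer: 4 0 0
4 0 0
2 0 0

Derivation:
Slide left:
row 0: [0, 0, 4] -> [4, 0, 0]
row 1: [4, 0, 0] -> [4, 0, 0]
row 2: [0, 0, 2] -> [2, 0, 0]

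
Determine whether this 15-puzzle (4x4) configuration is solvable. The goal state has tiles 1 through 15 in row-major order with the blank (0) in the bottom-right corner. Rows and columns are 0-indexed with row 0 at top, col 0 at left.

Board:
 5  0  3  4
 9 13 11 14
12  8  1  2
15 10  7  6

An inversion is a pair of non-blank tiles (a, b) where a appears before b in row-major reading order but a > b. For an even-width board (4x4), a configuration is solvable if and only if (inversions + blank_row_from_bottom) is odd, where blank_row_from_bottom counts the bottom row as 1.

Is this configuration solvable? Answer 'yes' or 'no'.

Inversions: 50
Blank is in row 0 (0-indexed from top), which is row 4 counting from the bottom (bottom = 1).
50 + 4 = 54, which is even, so the puzzle is not solvable.

Answer: no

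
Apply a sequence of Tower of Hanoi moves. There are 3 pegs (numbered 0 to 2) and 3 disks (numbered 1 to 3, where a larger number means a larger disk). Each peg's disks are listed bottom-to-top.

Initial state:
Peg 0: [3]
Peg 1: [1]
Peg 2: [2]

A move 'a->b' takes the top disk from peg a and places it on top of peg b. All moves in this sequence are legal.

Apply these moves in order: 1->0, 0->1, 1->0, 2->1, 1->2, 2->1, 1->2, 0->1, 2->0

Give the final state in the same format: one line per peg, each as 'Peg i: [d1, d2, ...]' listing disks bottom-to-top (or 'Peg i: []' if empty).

Answer: Peg 0: [3, 2]
Peg 1: [1]
Peg 2: []

Derivation:
After move 1 (1->0):
Peg 0: [3, 1]
Peg 1: []
Peg 2: [2]

After move 2 (0->1):
Peg 0: [3]
Peg 1: [1]
Peg 2: [2]

After move 3 (1->0):
Peg 0: [3, 1]
Peg 1: []
Peg 2: [2]

After move 4 (2->1):
Peg 0: [3, 1]
Peg 1: [2]
Peg 2: []

After move 5 (1->2):
Peg 0: [3, 1]
Peg 1: []
Peg 2: [2]

After move 6 (2->1):
Peg 0: [3, 1]
Peg 1: [2]
Peg 2: []

After move 7 (1->2):
Peg 0: [3, 1]
Peg 1: []
Peg 2: [2]

After move 8 (0->1):
Peg 0: [3]
Peg 1: [1]
Peg 2: [2]

After move 9 (2->0):
Peg 0: [3, 2]
Peg 1: [1]
Peg 2: []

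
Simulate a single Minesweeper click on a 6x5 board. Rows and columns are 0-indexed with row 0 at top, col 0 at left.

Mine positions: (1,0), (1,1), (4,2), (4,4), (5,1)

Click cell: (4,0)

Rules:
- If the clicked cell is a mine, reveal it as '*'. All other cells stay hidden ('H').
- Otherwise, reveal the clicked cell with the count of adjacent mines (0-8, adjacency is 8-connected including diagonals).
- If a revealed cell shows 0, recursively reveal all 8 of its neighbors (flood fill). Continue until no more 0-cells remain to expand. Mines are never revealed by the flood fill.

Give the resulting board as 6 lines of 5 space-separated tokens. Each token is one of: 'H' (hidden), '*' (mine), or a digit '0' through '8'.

H H H H H
H H H H H
H H H H H
H H H H H
1 H H H H
H H H H H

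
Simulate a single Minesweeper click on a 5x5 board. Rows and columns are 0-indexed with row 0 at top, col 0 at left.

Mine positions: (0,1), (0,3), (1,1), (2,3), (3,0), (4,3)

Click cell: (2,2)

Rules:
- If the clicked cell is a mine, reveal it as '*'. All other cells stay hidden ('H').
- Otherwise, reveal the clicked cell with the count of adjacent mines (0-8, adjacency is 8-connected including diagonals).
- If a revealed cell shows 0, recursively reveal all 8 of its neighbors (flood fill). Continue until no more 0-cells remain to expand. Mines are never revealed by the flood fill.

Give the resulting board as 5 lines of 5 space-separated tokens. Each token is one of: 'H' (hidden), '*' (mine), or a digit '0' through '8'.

H H H H H
H H H H H
H H 2 H H
H H H H H
H H H H H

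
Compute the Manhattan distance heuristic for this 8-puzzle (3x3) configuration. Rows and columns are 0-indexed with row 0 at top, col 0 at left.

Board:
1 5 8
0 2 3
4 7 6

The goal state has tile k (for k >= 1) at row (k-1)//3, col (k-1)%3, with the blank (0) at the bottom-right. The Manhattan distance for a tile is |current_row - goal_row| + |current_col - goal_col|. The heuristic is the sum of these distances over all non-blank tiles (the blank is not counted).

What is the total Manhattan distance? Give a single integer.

Answer: 9

Derivation:
Tile 1: (0,0)->(0,0) = 0
Tile 5: (0,1)->(1,1) = 1
Tile 8: (0,2)->(2,1) = 3
Tile 2: (1,1)->(0,1) = 1
Tile 3: (1,2)->(0,2) = 1
Tile 4: (2,0)->(1,0) = 1
Tile 7: (2,1)->(2,0) = 1
Tile 6: (2,2)->(1,2) = 1
Sum: 0 + 1 + 3 + 1 + 1 + 1 + 1 + 1 = 9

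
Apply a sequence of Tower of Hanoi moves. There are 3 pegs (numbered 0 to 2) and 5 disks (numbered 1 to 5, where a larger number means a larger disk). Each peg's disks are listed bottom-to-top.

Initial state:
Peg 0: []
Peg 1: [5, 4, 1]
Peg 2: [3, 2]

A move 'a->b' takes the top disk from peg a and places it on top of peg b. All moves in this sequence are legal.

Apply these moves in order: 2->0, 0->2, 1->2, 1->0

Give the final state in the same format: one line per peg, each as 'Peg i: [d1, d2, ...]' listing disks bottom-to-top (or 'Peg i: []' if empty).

Answer: Peg 0: [4]
Peg 1: [5]
Peg 2: [3, 2, 1]

Derivation:
After move 1 (2->0):
Peg 0: [2]
Peg 1: [5, 4, 1]
Peg 2: [3]

After move 2 (0->2):
Peg 0: []
Peg 1: [5, 4, 1]
Peg 2: [3, 2]

After move 3 (1->2):
Peg 0: []
Peg 1: [5, 4]
Peg 2: [3, 2, 1]

After move 4 (1->0):
Peg 0: [4]
Peg 1: [5]
Peg 2: [3, 2, 1]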